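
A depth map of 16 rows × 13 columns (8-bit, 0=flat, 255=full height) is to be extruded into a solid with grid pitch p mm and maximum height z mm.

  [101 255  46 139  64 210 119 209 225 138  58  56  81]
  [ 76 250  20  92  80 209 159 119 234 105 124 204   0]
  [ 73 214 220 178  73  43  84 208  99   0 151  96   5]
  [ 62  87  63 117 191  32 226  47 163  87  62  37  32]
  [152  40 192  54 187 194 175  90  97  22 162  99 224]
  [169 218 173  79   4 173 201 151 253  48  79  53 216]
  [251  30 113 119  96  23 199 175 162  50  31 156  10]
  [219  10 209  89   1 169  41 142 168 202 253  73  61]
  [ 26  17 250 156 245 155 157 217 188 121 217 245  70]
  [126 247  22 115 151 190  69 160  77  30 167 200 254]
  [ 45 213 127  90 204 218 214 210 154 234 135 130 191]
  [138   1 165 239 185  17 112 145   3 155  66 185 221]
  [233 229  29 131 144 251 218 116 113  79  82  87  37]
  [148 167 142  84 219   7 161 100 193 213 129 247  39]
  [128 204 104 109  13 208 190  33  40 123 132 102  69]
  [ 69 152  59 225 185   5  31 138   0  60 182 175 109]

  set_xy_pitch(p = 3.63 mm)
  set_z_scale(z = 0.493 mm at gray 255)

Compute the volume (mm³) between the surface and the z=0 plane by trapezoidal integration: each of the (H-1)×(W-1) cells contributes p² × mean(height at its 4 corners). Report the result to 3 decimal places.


height_mm = gray/255 × 0.493; cell vol = 3.63² × mean(4 corners)
unit = 3.63² × 0.493 / (4×255) = 0.00636883 mm³ per gray-sum
row 0: Σ corner-gray over 12 cells = 6488  → 41.3210
row 1: Σ corner-gray over 12 cells = 6078  → 38.7098
row 2: Σ corner-gray over 12 cells = 5128  → 32.6594
row 3: Σ corner-gray over 12 cells = 5318  → 33.8695
row 4: Σ corner-gray over 12 cells = 6249  → 39.7988
row 5: Σ corner-gray over 12 cells = 5818  → 37.0539
row 6: Σ corner-gray over 12 cells = 5563  → 35.4298
row 7: Σ corner-gray over 12 cells = 7026  → 44.7474
row 8: Σ corner-gray over 12 cells = 7268  → 46.2887
row 9: Σ corner-gray over 12 cells = 7330  → 46.6836
row 10: Σ corner-gray over 12 cells = 6999  → 44.5755
row 11: Σ corner-gray over 12 cells = 6133  → 39.0601
row 12: Σ corner-gray over 12 cells = 6739  → 42.9196
row 13: Σ corner-gray over 12 cells = 6224  → 39.6396
row 14: Σ corner-gray over 12 cells = 5315  → 33.8504
Σ rows: total corner-gray = 93676  → 596.6070 mm³

596.607


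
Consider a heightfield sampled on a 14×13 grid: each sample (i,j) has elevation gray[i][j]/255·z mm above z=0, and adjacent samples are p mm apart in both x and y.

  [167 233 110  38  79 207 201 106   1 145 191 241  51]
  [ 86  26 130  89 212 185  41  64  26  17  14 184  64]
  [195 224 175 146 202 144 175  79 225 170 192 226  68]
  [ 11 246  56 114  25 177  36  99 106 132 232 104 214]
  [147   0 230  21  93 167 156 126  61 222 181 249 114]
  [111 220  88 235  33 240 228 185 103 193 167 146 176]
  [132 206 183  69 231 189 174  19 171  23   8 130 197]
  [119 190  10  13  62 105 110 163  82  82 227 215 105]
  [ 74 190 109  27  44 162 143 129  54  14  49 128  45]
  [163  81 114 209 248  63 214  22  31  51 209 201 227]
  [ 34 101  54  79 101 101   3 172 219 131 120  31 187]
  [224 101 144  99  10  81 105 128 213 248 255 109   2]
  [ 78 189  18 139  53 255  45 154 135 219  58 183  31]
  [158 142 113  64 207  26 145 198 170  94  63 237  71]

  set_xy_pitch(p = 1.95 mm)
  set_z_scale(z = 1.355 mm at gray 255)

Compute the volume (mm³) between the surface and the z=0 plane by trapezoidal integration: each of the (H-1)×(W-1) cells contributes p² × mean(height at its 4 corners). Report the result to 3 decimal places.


400.942

height_mm = gray/255 × 1.355; cell vol = 1.95² × mean(4 corners)
unit = 1.95² × 1.355 / (4×255) = 0.00505136 mm³ per gray-sum
row 0: Σ corner-gray over 12 cells = 5448  → 27.5198
row 1: Σ corner-gray over 12 cells = 6305  → 31.8488
row 2: Σ corner-gray over 12 cells = 7058  → 35.6525
row 3: Σ corner-gray over 12 cells = 6152  → 31.0760
row 4: Σ corner-gray over 12 cells = 7236  → 36.5516
row 5: Σ corner-gray over 12 cells = 7098  → 35.8546
row 6: Σ corner-gray over 12 cells = 5877  → 29.6868
row 7: Σ corner-gray over 12 cells = 4959  → 25.0497
row 8: Σ corner-gray over 12 cells = 5493  → 27.7471
row 9: Σ corner-gray over 12 cells = 5721  → 28.8988
row 10: Σ corner-gray over 12 cells = 5657  → 28.5755
row 11: Σ corner-gray over 12 cells = 6217  → 31.4043
row 12: Σ corner-gray over 12 cells = 6152  → 31.0760
Σ rows: total corner-gray = 79373  → 400.9416 mm³


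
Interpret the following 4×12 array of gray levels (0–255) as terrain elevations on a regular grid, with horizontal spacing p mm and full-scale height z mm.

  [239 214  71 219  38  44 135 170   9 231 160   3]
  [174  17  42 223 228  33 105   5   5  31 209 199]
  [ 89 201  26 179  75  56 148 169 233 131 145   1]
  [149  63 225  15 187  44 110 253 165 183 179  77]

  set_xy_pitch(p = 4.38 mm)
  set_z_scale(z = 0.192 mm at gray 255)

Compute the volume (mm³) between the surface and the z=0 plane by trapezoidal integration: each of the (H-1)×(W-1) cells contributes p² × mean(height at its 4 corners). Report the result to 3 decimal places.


height_mm = gray/255 × 0.192; cell vol = 4.38² × mean(4 corners)
unit = 4.38² × 0.192 / (4×255) = 0.00361118 mm³ per gray-sum
row 0: Σ corner-gray over 11 cells = 4993  → 18.0306
row 1: Σ corner-gray over 11 cells = 4985  → 18.0017
row 2: Σ corner-gray over 11 cells = 5890  → 21.2699
Σ rows: total corner-gray = 15868  → 57.3022 mm³

57.302


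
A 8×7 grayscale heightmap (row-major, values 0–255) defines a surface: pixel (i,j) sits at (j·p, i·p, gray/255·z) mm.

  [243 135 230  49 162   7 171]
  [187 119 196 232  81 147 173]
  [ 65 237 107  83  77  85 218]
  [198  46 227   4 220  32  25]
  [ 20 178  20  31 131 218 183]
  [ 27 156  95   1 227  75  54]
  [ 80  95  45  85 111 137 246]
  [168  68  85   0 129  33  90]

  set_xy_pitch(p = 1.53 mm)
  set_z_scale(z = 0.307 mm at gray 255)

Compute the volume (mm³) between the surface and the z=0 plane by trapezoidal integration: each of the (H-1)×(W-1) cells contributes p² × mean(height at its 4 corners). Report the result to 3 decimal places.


13.677

height_mm = gray/255 × 0.307; cell vol = 1.53² × mean(4 corners)
unit = 1.53² × 0.307 / (4×255) = 0.000704565 mm³ per gray-sum
row 0: Σ corner-gray over 6 cells = 3490  → 2.4589
row 1: Σ corner-gray over 6 cells = 3371  → 2.3751
row 2: Σ corner-gray over 6 cells = 2742  → 1.9319
row 3: Σ corner-gray over 6 cells = 2640  → 1.8601
row 4: Σ corner-gray over 6 cells = 2548  → 1.7952
row 5: Σ corner-gray over 6 cells = 2461  → 1.7339
row 6: Σ corner-gray over 6 cells = 2160  → 1.5219
Σ rows: total corner-gray = 19412  → 13.6770 mm³


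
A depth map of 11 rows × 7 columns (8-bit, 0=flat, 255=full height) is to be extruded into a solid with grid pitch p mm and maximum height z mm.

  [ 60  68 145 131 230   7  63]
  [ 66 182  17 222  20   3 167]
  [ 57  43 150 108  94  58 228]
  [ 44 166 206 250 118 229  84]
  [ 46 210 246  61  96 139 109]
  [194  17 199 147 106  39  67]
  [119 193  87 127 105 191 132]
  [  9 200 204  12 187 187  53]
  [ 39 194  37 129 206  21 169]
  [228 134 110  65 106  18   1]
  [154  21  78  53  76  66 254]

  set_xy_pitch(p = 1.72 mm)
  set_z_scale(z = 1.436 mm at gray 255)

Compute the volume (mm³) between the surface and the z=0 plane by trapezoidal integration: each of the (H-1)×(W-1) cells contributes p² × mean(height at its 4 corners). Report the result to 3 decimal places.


height_mm = gray/255 × 1.436; cell vol = 1.72² × mean(4 corners)
unit = 1.72² × 1.436 / (4×255) = 0.00416496 mm³ per gray-sum
row 0: Σ corner-gray over 6 cells = 2406  → 10.0209
row 1: Σ corner-gray over 6 cells = 2312  → 9.6294
row 2: Σ corner-gray over 6 cells = 3257  → 13.5653
row 3: Σ corner-gray over 6 cells = 3725  → 15.5145
row 4: Σ corner-gray over 6 cells = 2936  → 12.2283
row 5: Σ corner-gray over 6 cells = 2934  → 12.2200
row 6: Σ corner-gray over 6 cells = 3299  → 13.7402
row 7: Σ corner-gray over 6 cells = 3024  → 12.5948
row 8: Σ corner-gray over 6 cells = 2477  → 10.3166
row 9: Σ corner-gray over 6 cells = 2091  → 8.7089
Σ rows: total corner-gray = 28461  → 118.5390 mm³

118.539


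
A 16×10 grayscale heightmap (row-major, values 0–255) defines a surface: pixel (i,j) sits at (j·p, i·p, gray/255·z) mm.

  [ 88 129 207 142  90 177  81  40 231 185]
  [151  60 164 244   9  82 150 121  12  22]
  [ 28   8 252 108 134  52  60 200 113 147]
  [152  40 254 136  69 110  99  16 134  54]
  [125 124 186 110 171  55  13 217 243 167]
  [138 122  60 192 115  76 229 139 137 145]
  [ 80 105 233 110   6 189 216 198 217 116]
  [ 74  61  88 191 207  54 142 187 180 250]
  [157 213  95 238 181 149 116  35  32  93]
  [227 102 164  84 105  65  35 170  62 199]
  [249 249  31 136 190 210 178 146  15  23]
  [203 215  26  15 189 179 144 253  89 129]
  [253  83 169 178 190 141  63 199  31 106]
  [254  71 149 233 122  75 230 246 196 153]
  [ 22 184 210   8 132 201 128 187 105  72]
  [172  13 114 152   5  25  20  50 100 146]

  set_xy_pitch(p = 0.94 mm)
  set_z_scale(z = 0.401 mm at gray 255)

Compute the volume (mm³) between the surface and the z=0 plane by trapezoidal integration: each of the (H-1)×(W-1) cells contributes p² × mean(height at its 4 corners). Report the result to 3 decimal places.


24.556

height_mm = gray/255 × 0.401; cell vol = 0.94² × mean(4 corners)
unit = 0.94² × 0.401 / (4×255) = 0.000347376 mm³ per gray-sum
row 0: Σ corner-gray over 9 cells = 4324  → 1.5021
row 1: Σ corner-gray over 9 cells = 3886  → 1.3499
row 2: Σ corner-gray over 9 cells = 3951  → 1.3725
row 3: Σ corner-gray over 9 cells = 4452  → 1.5465
row 4: Σ corner-gray over 9 cells = 4953  → 1.7206
row 5: Σ corner-gray over 9 cells = 5167  → 1.7949
row 6: Σ corner-gray over 9 cells = 5288  → 1.8369
row 7: Σ corner-gray over 9 cells = 4912  → 1.7063
row 8: Σ corner-gray over 9 cells = 4368  → 1.5173
row 9: Σ corner-gray over 9 cells = 4582  → 1.5917
row 10: Σ corner-gray over 9 cells = 5134  → 1.7834
row 11: Σ corner-gray over 9 cells = 5019  → 1.7435
row 12: Σ corner-gray over 9 cells = 5518  → 1.9168
row 13: Σ corner-gray over 9 cells = 5455  → 1.8949
row 14: Σ corner-gray over 9 cells = 3680  → 1.2783
Σ rows: total corner-gray = 70689  → 24.5557 mm³


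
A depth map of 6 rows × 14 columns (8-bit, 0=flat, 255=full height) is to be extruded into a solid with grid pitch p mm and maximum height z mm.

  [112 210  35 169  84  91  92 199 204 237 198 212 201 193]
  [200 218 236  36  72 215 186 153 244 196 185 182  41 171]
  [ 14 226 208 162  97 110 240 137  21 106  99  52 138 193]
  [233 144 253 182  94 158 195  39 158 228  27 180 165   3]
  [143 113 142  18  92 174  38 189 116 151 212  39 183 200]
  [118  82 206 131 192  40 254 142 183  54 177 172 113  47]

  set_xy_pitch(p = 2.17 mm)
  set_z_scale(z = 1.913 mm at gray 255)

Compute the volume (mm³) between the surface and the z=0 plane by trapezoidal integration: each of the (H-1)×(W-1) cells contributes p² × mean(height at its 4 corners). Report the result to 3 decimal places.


height_mm = gray/255 × 1.913; cell vol = 2.17² × mean(4 corners)
unit = 2.17² × 1.913 / (4×255) = 0.0088315 mm³ per gray-sum
row 0: Σ corner-gray over 13 cells = 8468  → 74.7851
row 1: Σ corner-gray over 13 cells = 7698  → 67.9849
row 2: Σ corner-gray over 13 cells = 7281  → 64.3021
row 3: Σ corner-gray over 13 cells = 7159  → 63.2247
row 4: Σ corner-gray over 13 cells = 6934  → 61.2376
Σ rows: total corner-gray = 37540  → 331.5344 mm³

331.534


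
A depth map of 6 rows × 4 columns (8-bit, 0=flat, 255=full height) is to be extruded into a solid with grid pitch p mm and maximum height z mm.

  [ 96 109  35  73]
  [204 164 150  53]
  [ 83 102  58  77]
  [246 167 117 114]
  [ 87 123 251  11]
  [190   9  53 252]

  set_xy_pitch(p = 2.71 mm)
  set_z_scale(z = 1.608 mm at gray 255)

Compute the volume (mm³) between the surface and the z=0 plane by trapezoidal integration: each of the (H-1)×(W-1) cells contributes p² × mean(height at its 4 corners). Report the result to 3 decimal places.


height_mm = gray/255 × 1.608; cell vol = 2.71² × mean(4 corners)
unit = 2.71² × 1.608 / (4×255) = 0.0115778 mm³ per gray-sum
row 0: Σ corner-gray over 3 cells = 1342  → 15.5374
row 1: Σ corner-gray over 3 cells = 1365  → 15.8036
row 2: Σ corner-gray over 3 cells = 1408  → 16.3015
row 3: Σ corner-gray over 3 cells = 1774  → 20.5389
row 4: Σ corner-gray over 3 cells = 1412  → 16.3478
Σ rows: total corner-gray = 7301  → 84.5292 mm³

84.529


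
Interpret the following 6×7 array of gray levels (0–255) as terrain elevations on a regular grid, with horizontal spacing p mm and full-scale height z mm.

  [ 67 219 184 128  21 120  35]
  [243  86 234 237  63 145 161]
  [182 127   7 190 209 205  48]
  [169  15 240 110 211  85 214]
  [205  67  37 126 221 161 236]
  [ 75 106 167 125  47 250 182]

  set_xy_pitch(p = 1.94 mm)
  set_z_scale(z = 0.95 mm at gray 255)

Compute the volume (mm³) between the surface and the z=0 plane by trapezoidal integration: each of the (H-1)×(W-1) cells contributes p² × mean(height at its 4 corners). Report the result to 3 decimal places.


height_mm = gray/255 × 0.95; cell vol = 1.94² × mean(4 corners)
unit = 1.94² × 0.95 / (4×255) = 0.00350531 mm³ per gray-sum
row 0: Σ corner-gray over 6 cells = 3380  → 11.8480
row 1: Σ corner-gray over 6 cells = 3640  → 12.7593
row 2: Σ corner-gray over 6 cells = 3411  → 11.9566
row 3: Σ corner-gray over 6 cells = 3370  → 11.8129
row 4: Σ corner-gray over 6 cells = 3312  → 11.6096
Σ rows: total corner-gray = 17113  → 59.9864 mm³

59.986


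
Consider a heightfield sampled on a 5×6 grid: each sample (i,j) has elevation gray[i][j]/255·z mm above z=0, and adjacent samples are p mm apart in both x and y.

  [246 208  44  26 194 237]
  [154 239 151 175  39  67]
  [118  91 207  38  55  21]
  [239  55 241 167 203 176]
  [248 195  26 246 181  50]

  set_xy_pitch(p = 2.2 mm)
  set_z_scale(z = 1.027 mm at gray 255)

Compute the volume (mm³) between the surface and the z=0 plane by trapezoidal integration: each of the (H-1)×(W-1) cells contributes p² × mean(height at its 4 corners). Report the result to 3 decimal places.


height_mm = gray/255 × 1.027; cell vol = 2.2² × mean(4 corners)
unit = 2.2² × 1.027 / (4×255) = 0.00487322 mm³ per gray-sum
row 0: Σ corner-gray over 5 cells = 2856  → 13.9179
row 1: Σ corner-gray over 5 cells = 2350  → 11.4521
row 2: Σ corner-gray over 5 cells = 2668  → 13.0017
row 3: Σ corner-gray over 5 cells = 3341  → 16.2814
Σ rows: total corner-gray = 11215  → 54.6531 mm³

54.653


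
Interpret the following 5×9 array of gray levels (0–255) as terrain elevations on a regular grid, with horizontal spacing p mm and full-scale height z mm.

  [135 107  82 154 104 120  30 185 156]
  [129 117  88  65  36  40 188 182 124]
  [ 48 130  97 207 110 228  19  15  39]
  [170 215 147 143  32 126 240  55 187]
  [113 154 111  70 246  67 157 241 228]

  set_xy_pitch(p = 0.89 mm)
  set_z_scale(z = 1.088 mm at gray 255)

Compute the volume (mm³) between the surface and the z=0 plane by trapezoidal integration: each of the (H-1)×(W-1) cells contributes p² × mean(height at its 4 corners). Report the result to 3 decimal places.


13.182

height_mm = gray/255 × 1.088; cell vol = 0.89² × mean(4 corners)
unit = 0.89² × 1.088 / (4×255) = 0.000844907 mm³ per gray-sum
row 0: Σ corner-gray over 8 cells = 3540  → 2.9910
row 1: Σ corner-gray over 8 cells = 3384  → 2.8592
row 2: Σ corner-gray over 8 cells = 3972  → 3.3560
row 3: Σ corner-gray over 8 cells = 4706  → 3.9761
Σ rows: total corner-gray = 15602  → 13.1822 mm³


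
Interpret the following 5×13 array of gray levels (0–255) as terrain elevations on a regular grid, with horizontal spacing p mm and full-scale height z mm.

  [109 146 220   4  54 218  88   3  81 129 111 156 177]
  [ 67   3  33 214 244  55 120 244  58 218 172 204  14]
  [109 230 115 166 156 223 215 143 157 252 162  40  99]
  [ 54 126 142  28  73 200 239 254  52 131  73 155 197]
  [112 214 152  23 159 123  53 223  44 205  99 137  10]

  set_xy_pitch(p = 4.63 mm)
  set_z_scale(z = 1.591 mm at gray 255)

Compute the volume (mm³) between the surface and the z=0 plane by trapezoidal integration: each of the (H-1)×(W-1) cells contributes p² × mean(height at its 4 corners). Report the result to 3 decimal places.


881.409

height_mm = gray/255 × 1.591; cell vol = 4.63² × mean(4 corners)
unit = 4.63² × 1.591 / (4×255) = 0.0334374 mm³ per gray-sum
row 0: Σ corner-gray over 12 cells = 5917  → 197.8489
row 1: Σ corner-gray over 12 cells = 7137  → 238.6424
row 2: Σ corner-gray over 12 cells = 7123  → 238.1743
row 3: Σ corner-gray over 12 cells = 6183  → 206.7432
Σ rows: total corner-gray = 26360  → 881.4088 mm³


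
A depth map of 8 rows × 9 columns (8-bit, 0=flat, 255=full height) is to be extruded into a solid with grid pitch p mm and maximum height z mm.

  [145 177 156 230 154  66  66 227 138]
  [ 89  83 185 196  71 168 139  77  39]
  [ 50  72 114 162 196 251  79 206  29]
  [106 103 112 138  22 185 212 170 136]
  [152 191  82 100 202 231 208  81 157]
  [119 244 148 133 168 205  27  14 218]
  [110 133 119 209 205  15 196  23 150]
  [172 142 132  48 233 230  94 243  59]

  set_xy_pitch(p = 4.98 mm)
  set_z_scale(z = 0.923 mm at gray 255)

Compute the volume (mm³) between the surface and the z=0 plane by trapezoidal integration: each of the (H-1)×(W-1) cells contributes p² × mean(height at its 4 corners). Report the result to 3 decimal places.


698.393

height_mm = gray/255 × 0.923; cell vol = 4.98² × mean(4 corners)
unit = 4.98² × 0.923 / (4×255) = 0.0224419 mm³ per gray-sum
row 0: Σ corner-gray over 8 cells = 4401  → 98.7669
row 1: Σ corner-gray over 8 cells = 4205  → 94.3683
row 2: Σ corner-gray over 8 cells = 4365  → 97.9590
row 3: Σ corner-gray over 8 cells = 4625  → 103.7939
row 4: Σ corner-gray over 8 cells = 4714  → 105.7913
row 5: Σ corner-gray over 8 cells = 4275  → 95.9393
row 6: Σ corner-gray over 8 cells = 4535  → 101.7742
Σ rows: total corner-gray = 31120  → 698.3929 mm³


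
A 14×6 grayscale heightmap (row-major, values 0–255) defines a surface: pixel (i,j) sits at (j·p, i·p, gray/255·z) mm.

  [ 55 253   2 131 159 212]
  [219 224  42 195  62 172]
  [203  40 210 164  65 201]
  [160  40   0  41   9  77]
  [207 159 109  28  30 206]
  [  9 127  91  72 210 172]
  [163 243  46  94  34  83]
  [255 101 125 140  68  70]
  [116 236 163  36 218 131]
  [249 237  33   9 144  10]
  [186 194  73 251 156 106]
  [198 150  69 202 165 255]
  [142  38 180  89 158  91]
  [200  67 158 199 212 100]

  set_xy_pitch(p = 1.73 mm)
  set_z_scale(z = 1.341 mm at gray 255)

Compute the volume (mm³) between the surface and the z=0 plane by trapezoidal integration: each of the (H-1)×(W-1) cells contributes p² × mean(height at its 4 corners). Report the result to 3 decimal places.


height_mm = gray/255 × 1.341; cell vol = 1.73² × mean(4 corners)
unit = 1.73² × 1.341 / (4×255) = 0.00393478 mm³ per gray-sum
row 0: Σ corner-gray over 5 cells = 2794  → 10.9938
row 1: Σ corner-gray over 5 cells = 2799  → 11.0135
row 2: Σ corner-gray over 5 cells = 1779  → 7.0000
row 3: Σ corner-gray over 5 cells = 1482  → 5.8313
row 4: Σ corner-gray over 5 cells = 2246  → 8.8375
row 5: Σ corner-gray over 5 cells = 2261  → 8.8965
row 6: Σ corner-gray over 5 cells = 2273  → 8.9438
row 7: Σ corner-gray over 5 cells = 2746  → 10.8049
row 8: Σ corner-gray over 5 cells = 2658  → 10.4587
row 9: Σ corner-gray over 5 cells = 2745  → 10.8010
row 10: Σ corner-gray over 5 cells = 3265  → 12.8471
row 11: Σ corner-gray over 5 cells = 2788  → 10.9702
row 12: Σ corner-gray over 5 cells = 2735  → 10.7616
Σ rows: total corner-gray = 32571  → 128.1598 mm³

128.160


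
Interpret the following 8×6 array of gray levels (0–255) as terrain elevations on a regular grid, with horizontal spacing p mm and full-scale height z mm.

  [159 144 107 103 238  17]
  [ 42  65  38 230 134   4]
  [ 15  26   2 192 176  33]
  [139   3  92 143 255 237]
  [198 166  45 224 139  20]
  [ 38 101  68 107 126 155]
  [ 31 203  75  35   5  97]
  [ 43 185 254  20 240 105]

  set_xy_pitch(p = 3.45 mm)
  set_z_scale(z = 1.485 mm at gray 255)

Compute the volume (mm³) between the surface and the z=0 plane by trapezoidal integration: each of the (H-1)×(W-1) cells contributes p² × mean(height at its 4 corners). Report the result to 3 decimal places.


height_mm = gray/255 × 1.485; cell vol = 3.45² × mean(4 corners)
unit = 3.45² × 1.485 / (4×255) = 0.0173286 mm³ per gray-sum
row 0: Σ corner-gray over 5 cells = 2340  → 40.5490
row 1: Σ corner-gray over 5 cells = 1820  → 31.5381
row 2: Σ corner-gray over 5 cells = 2202  → 38.1577
row 3: Σ corner-gray over 5 cells = 2728  → 47.2725
row 4: Σ corner-gray over 5 cells = 2363  → 40.9476
row 5: Σ corner-gray over 5 cells = 1761  → 30.5157
row 6: Σ corner-gray over 5 cells = 2310  → 40.0292
Σ rows: total corner-gray = 15524  → 269.0098 mm³

269.010


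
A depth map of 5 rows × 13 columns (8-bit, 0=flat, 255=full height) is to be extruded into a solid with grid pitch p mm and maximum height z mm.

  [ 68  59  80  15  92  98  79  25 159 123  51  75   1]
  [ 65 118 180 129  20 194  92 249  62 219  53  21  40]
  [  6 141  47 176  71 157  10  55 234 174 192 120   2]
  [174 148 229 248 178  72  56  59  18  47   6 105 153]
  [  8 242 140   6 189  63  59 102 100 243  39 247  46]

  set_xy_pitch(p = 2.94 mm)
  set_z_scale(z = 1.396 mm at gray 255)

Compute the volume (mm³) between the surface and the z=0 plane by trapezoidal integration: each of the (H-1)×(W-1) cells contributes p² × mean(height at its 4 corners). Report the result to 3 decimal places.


height_mm = gray/255 × 1.396; cell vol = 2.94² × mean(4 corners)
unit = 2.94² × 1.396 / (4×255) = 0.0118299 mm³ per gray-sum
row 0: Σ corner-gray over 12 cells = 4560  → 53.9442
row 1: Σ corner-gray over 12 cells = 5541  → 65.5493
row 2: Σ corner-gray over 12 cells = 5421  → 64.1297
row 3: Σ corner-gray over 12 cells = 5573  → 65.9279
Σ rows: total corner-gray = 21095  → 249.5511 mm³

249.551


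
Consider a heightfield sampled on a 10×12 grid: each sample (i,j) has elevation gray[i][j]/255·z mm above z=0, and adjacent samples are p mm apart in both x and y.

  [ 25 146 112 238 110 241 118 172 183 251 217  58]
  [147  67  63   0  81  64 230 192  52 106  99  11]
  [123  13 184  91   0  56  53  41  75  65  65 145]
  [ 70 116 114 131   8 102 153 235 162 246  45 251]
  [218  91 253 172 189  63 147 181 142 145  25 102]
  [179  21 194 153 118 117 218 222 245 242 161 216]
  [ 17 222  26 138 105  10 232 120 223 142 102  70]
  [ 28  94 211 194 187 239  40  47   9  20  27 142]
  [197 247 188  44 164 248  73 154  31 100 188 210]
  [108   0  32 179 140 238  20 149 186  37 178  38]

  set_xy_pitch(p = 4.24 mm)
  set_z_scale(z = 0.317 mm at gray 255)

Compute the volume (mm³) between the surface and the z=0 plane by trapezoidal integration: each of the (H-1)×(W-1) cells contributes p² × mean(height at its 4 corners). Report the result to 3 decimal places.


height_mm = gray/255 × 0.317; cell vol = 4.24² × mean(4 corners)
unit = 4.24² × 0.317 / (4×255) = 0.00558716 mm³ per gray-sum
row 0: Σ corner-gray over 11 cells = 5725  → 31.9865
row 1: Σ corner-gray over 11 cells = 3620  → 20.2255
row 2: Σ corner-gray over 11 cells = 4499  → 25.1366
row 3: Σ corner-gray over 11 cells = 6081  → 33.9755
row 4: Σ corner-gray over 11 cells = 6913  → 38.6240
row 5: Σ corner-gray over 11 cells = 6504  → 36.3389
row 6: Σ corner-gray over 11 cells = 5033  → 28.1202
row 7: Σ corner-gray over 11 cells = 5587  → 31.2154
row 8: Σ corner-gray over 11 cells = 5745  → 32.0982
Σ rows: total corner-gray = 49707  → 277.7208 mm³

277.721


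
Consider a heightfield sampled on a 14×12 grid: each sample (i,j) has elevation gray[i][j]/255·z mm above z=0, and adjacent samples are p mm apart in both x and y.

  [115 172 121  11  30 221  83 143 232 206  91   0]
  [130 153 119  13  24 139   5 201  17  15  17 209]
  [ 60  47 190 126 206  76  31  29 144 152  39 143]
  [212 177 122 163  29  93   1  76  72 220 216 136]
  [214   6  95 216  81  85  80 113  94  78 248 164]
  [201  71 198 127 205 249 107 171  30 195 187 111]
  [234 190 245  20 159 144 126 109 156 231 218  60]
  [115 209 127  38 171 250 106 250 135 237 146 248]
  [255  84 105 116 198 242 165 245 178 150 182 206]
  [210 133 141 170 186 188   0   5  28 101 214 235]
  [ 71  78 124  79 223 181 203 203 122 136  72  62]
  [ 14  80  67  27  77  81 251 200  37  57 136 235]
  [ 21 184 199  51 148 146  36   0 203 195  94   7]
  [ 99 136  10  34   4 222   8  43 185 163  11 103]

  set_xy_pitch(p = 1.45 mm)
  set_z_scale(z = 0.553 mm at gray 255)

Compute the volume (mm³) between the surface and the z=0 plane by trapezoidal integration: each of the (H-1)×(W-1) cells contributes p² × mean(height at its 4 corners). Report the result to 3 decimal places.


83.233

height_mm = gray/255 × 0.553; cell vol = 1.45² × mean(4 corners)
unit = 1.45² × 0.553 / (4×255) = 0.00113988 mm³ per gray-sum
row 0: Σ corner-gray over 11 cells = 4480  → 5.1067
row 1: Σ corner-gray over 11 cells = 4028  → 4.5915
row 2: Σ corner-gray over 11 cells = 4969  → 5.6641
row 3: Σ corner-gray over 11 cells = 5256  → 5.9912
row 4: Σ corner-gray over 11 cells = 5962  → 6.7960
row 5: Σ corner-gray over 11 cells = 6882  → 7.8447
row 6: Σ corner-gray over 11 cells = 7191  → 8.1969
row 7: Σ corner-gray over 11 cells = 7492  → 8.5400
row 8: Σ corner-gray over 11 cells = 6568  → 7.4868
row 9: Σ corner-gray over 11 cells = 5752  → 6.5566
row 10: Σ corner-gray over 11 cells = 5250  → 5.9844
row 11: Σ corner-gray over 11 cells = 4815  → 5.4885
row 12: Σ corner-gray over 11 cells = 4374  → 4.9859
Σ rows: total corner-gray = 73019  → 83.2332 mm³


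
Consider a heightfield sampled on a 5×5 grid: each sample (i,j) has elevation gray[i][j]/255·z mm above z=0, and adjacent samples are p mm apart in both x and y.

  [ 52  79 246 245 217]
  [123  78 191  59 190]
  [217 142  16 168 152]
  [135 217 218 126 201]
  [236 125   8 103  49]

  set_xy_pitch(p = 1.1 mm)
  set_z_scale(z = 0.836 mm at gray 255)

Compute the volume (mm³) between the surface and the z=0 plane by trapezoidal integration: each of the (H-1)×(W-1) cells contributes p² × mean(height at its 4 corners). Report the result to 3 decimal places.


height_mm = gray/255 × 0.836; cell vol = 1.1² × mean(4 corners)
unit = 1.1² × 0.836 / (4×255) = 0.000991725 mm³ per gray-sum
row 0: Σ corner-gray over 4 cells = 2378  → 2.3583
row 1: Σ corner-gray over 4 cells = 1990  → 1.9735
row 2: Σ corner-gray over 4 cells = 2479  → 2.4585
row 3: Σ corner-gray over 4 cells = 2215  → 2.1967
Σ rows: total corner-gray = 9062  → 8.9870 mm³

8.987


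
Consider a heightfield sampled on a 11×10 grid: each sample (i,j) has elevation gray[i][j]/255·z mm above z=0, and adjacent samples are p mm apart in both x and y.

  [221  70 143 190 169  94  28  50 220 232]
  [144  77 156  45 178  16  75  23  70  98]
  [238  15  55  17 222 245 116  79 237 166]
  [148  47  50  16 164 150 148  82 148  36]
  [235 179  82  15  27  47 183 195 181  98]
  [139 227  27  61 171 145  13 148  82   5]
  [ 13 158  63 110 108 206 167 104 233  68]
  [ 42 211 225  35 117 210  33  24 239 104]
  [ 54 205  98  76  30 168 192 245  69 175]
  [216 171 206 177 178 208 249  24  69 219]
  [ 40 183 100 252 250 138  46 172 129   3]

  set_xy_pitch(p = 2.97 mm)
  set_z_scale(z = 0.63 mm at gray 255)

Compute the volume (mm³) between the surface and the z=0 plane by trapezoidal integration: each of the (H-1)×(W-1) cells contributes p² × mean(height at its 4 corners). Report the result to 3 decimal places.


height_mm = gray/255 × 0.63; cell vol = 2.97² × mean(4 corners)
unit = 2.97² × 0.63 / (4×255) = 0.0054482 mm³ per gray-sum
row 0: Σ corner-gray over 9 cells = 3903  → 21.2643
row 1: Σ corner-gray over 9 cells = 3898  → 21.2371
row 2: Σ corner-gray over 9 cells = 4170  → 22.7190
row 3: Σ corner-gray over 9 cells = 3945  → 21.4932
row 4: Σ corner-gray over 9 cells = 4043  → 22.0271
row 5: Σ corner-gray over 9 cells = 4271  → 23.2693
row 6: Σ corner-gray over 9 cells = 4713  → 25.6774
row 7: Σ corner-gray over 9 cells = 4729  → 25.7646
row 8: Σ corner-gray over 9 cells = 5394  → 29.3876
row 9: Σ corner-gray over 9 cells = 5582  → 30.4119
Σ rows: total corner-gray = 44648  → 243.2514 mm³

243.251


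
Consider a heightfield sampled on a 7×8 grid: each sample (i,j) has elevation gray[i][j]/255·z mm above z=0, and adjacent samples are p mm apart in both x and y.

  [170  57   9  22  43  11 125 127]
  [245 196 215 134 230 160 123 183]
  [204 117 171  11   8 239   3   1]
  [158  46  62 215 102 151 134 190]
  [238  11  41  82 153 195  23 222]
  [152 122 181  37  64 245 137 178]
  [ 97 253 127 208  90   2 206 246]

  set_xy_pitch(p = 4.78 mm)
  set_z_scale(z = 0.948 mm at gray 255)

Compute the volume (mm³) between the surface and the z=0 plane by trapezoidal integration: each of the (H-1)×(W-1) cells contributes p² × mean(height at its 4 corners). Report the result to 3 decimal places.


height_mm = gray/255 × 0.948; cell vol = 4.78² × mean(4 corners)
unit = 4.78² × 0.948 / (4×255) = 0.0212356 mm³ per gray-sum
row 0: Σ corner-gray over 7 cells = 3375  → 71.6701
row 1: Σ corner-gray over 7 cells = 3847  → 81.6932
row 2: Σ corner-gray over 7 cells = 3071  → 65.2144
row 3: Σ corner-gray over 7 cells = 3238  → 68.7608
row 4: Σ corner-gray over 7 cells = 3372  → 71.6063
row 5: Σ corner-gray over 7 cells = 4017  → 85.3033
Σ rows: total corner-gray = 20920  → 444.2482 mm³

444.248


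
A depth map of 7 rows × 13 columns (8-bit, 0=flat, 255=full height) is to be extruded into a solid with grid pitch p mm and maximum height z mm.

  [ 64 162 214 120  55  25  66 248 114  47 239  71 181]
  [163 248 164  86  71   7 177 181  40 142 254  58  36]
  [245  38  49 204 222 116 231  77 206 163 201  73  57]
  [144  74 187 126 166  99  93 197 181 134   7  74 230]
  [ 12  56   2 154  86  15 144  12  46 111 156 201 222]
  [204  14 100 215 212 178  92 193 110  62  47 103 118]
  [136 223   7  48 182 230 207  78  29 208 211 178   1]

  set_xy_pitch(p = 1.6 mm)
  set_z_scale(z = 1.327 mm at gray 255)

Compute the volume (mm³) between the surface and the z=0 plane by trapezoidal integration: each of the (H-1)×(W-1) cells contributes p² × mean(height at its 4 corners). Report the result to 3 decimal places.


height_mm = gray/255 × 1.327; cell vol = 1.6² × mean(4 corners)
unit = 1.6² × 1.327 / (4×255) = 0.00333051 mm³ per gray-sum
row 0: Σ corner-gray over 12 cells = 6022  → 20.0563
row 1: Σ corner-gray over 12 cells = 6517  → 21.7049
row 2: Σ corner-gray over 12 cells = 6512  → 21.6883
row 3: Σ corner-gray over 12 cells = 5250  → 17.4852
row 4: Σ corner-gray over 12 cells = 5174  → 17.2321
row 5: Σ corner-gray over 12 cells = 6313  → 21.0255
Σ rows: total corner-gray = 35788  → 119.1923 mm³

119.192


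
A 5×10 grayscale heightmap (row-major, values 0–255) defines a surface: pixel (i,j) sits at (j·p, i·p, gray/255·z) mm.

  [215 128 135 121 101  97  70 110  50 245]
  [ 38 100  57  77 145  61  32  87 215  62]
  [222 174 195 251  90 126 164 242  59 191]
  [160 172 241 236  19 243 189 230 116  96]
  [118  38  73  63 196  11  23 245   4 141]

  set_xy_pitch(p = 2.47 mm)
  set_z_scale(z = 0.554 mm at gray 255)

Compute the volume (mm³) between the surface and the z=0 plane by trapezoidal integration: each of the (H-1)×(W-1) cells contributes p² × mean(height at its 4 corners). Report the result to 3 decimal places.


63.857

height_mm = gray/255 × 0.554; cell vol = 2.47² × mean(4 corners)
unit = 2.47² × 0.554 / (4×255) = 0.00331363 mm³ per gray-sum
row 0: Σ corner-gray over 9 cells = 3732  → 12.3665
row 1: Σ corner-gray over 9 cells = 4663  → 15.4514
row 2: Σ corner-gray over 9 cells = 6163  → 20.4219
row 3: Σ corner-gray over 9 cells = 4713  → 15.6171
Σ rows: total corner-gray = 19271  → 63.8569 mm³


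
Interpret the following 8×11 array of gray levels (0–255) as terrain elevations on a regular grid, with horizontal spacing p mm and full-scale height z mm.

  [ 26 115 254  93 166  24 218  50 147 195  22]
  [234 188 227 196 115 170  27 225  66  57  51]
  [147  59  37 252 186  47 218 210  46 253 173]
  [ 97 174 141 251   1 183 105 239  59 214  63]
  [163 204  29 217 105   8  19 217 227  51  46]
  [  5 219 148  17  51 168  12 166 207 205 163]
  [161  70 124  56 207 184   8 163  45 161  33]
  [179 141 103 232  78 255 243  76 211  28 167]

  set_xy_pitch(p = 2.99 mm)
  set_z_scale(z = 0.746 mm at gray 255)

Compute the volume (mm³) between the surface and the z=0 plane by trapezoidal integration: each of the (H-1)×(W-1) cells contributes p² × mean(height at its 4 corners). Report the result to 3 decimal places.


height_mm = gray/255 × 0.746; cell vol = 2.99² × mean(4 corners)
unit = 2.99² × 0.746 / (4×255) = 0.00653854 mm³ per gray-sum
row 0: Σ corner-gray over 10 cells = 5399  → 35.3016
row 1: Σ corner-gray over 10 cells = 5763  → 37.6816
row 2: Σ corner-gray over 10 cells = 5830  → 38.1197
row 3: Σ corner-gray over 10 cells = 5257  → 34.3731
row 4: Σ corner-gray over 10 cells = 4917  → 32.1500
row 5: Σ corner-gray over 10 cells = 4784  → 31.2804
row 6: Σ corner-gray over 10 cells = 5310  → 34.7197
Σ rows: total corner-gray = 37260  → 243.6261 mm³

243.626


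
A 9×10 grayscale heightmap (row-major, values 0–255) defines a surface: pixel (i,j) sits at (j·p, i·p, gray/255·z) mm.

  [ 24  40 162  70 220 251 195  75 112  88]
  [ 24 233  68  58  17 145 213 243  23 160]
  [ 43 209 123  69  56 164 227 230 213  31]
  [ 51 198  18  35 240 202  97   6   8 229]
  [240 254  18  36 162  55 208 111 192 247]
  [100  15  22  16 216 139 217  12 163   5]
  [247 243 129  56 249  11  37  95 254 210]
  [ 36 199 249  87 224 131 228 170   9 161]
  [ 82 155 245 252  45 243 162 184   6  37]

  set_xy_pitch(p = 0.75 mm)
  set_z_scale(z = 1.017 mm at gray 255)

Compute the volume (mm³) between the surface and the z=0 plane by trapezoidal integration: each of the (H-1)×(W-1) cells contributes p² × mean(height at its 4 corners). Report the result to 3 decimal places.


21.223

height_mm = gray/255 × 1.017; cell vol = 0.75² × mean(4 corners)
unit = 0.75² × 1.017 / (4×255) = 0.000560846 mm³ per gray-sum
row 0: Σ corner-gray over 9 cells = 4546  → 2.5496
row 1: Σ corner-gray over 9 cells = 4840  → 2.7145
row 2: Σ corner-gray over 9 cells = 4544  → 2.5485
row 3: Σ corner-gray over 9 cells = 4447  → 2.4941
row 4: Σ corner-gray over 9 cells = 4264  → 2.3914
row 5: Σ corner-gray over 9 cells = 4310  → 2.4172
row 6: Σ corner-gray over 9 cells = 5396  → 3.0263
row 7: Σ corner-gray over 9 cells = 5494  → 3.0813
Σ rows: total corner-gray = 37841  → 21.2230 mm³


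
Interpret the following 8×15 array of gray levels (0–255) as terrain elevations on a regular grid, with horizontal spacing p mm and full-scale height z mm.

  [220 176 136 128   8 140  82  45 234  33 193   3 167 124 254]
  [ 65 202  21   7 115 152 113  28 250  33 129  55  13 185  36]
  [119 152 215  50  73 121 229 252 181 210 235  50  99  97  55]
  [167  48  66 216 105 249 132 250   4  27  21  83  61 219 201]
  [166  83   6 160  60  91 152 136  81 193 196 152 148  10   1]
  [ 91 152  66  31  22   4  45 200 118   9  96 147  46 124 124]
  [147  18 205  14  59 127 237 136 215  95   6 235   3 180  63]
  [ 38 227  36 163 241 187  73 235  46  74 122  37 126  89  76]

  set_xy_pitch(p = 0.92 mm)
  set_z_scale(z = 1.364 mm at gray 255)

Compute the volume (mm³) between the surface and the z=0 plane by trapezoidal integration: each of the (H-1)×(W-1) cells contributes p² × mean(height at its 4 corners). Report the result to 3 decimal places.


height_mm = gray/255 × 1.364; cell vol = 0.92² × mean(4 corners)
unit = 0.92² × 1.364 / (4×255) = 0.00113185 mm³ per gray-sum
row 0: Σ corner-gray over 14 cells = 6119  → 6.9258
row 1: Σ corner-gray over 14 cells = 6809  → 7.7068
row 2: Σ corner-gray over 14 cells = 7432  → 8.4119
row 3: Σ corner-gray over 14 cells = 6433  → 7.2812
row 4: Σ corner-gray over 14 cells = 5438  → 6.1550
row 5: Σ corner-gray over 14 cells = 5605  → 6.3440
row 6: Σ corner-gray over 14 cells = 6696  → 7.5789
Σ rows: total corner-gray = 44532  → 50.4037 mm³

50.404


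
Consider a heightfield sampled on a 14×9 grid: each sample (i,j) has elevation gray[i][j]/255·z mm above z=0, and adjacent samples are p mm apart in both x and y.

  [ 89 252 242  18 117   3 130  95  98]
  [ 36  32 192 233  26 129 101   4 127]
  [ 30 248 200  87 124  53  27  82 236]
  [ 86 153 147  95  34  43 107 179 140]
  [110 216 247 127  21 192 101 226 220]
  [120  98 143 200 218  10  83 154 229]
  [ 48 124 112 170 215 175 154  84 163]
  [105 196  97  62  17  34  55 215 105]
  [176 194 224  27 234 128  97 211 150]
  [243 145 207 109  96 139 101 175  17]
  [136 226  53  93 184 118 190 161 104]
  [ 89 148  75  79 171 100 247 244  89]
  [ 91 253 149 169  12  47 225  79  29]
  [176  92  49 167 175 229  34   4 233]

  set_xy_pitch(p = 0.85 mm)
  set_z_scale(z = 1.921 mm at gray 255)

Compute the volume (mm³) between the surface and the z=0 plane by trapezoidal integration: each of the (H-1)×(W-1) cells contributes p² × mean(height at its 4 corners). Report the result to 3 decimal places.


height_mm = gray/255 × 1.921; cell vol = 0.85² × mean(4 corners)
unit = 0.85² × 1.921 / (4×255) = 0.00136071 mm³ per gray-sum
row 0: Σ corner-gray over 8 cells = 3498  → 4.7598
row 1: Σ corner-gray over 8 cells = 3505  → 4.7693
row 2: Σ corner-gray over 8 cells = 3650  → 4.9666
row 3: Σ corner-gray over 8 cells = 4332  → 5.8946
row 4: Σ corner-gray over 8 cells = 4751  → 6.4647
row 5: Σ corner-gray over 8 cells = 4440  → 6.0415
row 6: Σ corner-gray over 8 cells = 3841  → 5.2265
row 7: Σ corner-gray over 8 cells = 4118  → 5.6034
row 8: Σ corner-gray over 8 cells = 4760  → 6.4770
row 9: Σ corner-gray over 8 cells = 4494  → 6.1150
row 10: Σ corner-gray over 8 cells = 4596  → 6.2538
row 11: Σ corner-gray over 8 cells = 4294  → 5.8429
row 12: Σ corner-gray over 8 cells = 3897  → 5.3027
Σ rows: total corner-gray = 54176  → 73.7177 mm³

73.718


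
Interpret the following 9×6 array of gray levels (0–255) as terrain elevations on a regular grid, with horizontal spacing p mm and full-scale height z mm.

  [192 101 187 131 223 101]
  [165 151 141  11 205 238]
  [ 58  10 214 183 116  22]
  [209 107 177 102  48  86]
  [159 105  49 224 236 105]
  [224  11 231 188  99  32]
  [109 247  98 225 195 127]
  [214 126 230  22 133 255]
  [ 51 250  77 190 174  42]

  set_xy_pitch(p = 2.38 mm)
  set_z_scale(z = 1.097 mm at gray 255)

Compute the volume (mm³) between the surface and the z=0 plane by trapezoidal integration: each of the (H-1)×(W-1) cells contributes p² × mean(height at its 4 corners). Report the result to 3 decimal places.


137.643

height_mm = gray/255 × 1.097; cell vol = 2.38² × mean(4 corners)
unit = 2.38² × 1.097 / (4×255) = 0.00609201 mm³ per gray-sum
row 0: Σ corner-gray over 5 cells = 2996  → 18.2517
row 1: Σ corner-gray over 5 cells = 2545  → 15.5042
row 2: Σ corner-gray over 5 cells = 2289  → 13.9446
row 3: Σ corner-gray over 5 cells = 2655  → 16.1743
row 4: Σ corner-gray over 5 cells = 2806  → 17.0942
row 5: Σ corner-gray over 5 cells = 3080  → 18.7634
row 6: Σ corner-gray over 5 cells = 3257  → 19.8417
row 7: Σ corner-gray over 5 cells = 2966  → 18.0689
Σ rows: total corner-gray = 22594  → 137.6428 mm³


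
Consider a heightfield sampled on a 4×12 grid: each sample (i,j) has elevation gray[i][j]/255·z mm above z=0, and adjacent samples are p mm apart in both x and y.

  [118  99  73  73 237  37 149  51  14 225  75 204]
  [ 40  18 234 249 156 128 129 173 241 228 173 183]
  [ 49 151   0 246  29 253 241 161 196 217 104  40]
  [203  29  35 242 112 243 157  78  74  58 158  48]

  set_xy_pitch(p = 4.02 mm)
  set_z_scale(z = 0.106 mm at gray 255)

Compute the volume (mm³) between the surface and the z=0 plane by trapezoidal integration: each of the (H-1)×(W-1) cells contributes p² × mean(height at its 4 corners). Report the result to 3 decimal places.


31.813

height_mm = gray/255 × 0.106; cell vol = 4.02² × mean(4 corners)
unit = 4.02² × 0.106 / (4×255) = 0.00167941 mm³ per gray-sum
row 0: Σ corner-gray over 11 cells = 6069  → 10.1924
row 1: Σ corner-gray over 11 cells = 6966  → 11.6988
row 2: Σ corner-gray over 11 cells = 5908  → 9.9220
Σ rows: total corner-gray = 18943  → 31.8131 mm³
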